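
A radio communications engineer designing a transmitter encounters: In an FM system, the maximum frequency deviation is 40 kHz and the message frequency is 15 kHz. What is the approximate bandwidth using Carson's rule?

Carson's rule: BW = 2*(delta_f + f_m)
= 2*(40 + 15) kHz = 110 kHz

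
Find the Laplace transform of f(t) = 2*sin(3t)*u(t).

Standard pair: sin(wt)*u(t) <-> w/(s^2+w^2)
With w = 3: L{2*sin(3t)*u(t)} = 6/(s^2+9)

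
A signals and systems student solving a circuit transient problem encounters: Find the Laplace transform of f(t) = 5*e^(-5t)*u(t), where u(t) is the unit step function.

Standard Laplace transform pair:
e^(-at)*u(t) <-> 1/(s+a)
With a = 5: L{5*e^(-5t)*u(t)} = 5/(s+5), ROC: Re(s) > -5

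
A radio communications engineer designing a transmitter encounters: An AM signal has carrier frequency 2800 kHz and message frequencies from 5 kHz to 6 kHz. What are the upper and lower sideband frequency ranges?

Upper sideband (USB) = fc + [fm_low, fm_high] = 2800 + [5, 6] = [2805, 2806] kHz
Lower sideband (LSB) = fc - [fm_high, fm_low] = 2800 - [6, 5] = [2794, 2795] kHz
Total occupied spectrum: 2794 kHz to 2806 kHz (plus carrier at 2800 kHz)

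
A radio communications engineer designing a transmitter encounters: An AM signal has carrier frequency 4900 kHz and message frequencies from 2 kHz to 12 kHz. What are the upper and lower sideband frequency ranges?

Upper sideband (USB) = fc + [fm_low, fm_high] = 4900 + [2, 12] = [4902, 4912] kHz
Lower sideband (LSB) = fc - [fm_high, fm_low] = 4900 - [12, 2] = [4888, 4898] kHz
Total occupied spectrum: 4888 kHz to 4912 kHz (plus carrier at 4900 kHz)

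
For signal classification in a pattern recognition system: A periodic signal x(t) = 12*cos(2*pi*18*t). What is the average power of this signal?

Average power of A*cos(wt) is A^2/2.
P = 12^2 / 2 = 144/2 = 72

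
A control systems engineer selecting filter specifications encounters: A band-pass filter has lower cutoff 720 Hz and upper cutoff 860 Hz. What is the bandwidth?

Bandwidth = f_high - f_low
= 860 Hz - 720 Hz = 140 Hz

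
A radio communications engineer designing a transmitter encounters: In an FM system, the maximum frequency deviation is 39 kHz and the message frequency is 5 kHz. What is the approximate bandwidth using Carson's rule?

Carson's rule: BW = 2*(delta_f + f_m)
= 2*(39 + 5) kHz = 88 kHz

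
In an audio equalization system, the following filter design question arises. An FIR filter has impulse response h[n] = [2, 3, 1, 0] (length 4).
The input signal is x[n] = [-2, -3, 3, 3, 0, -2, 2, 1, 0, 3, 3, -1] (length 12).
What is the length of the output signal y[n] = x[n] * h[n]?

For linear convolution, the output length is:
len(y) = len(x) + len(h) - 1 = 12 + 4 - 1 = 15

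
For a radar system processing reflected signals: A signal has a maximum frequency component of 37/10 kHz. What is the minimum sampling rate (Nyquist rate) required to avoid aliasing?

By the Nyquist-Shannon sampling theorem,
the minimum sampling rate (Nyquist rate) must be at least 2 * f_max.
Nyquist rate = 2 * 37/10 kHz = 37/5 kHz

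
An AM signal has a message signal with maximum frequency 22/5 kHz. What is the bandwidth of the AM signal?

In AM (double-sideband), the bandwidth is twice the message frequency.
BW = 2 * f_m = 2 * 22/5 kHz = 44/5 kHz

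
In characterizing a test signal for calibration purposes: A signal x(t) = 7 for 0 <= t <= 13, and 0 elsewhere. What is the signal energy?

Energy = integral of |x(t)|^2 dt over the signal duration
= 7^2 * 13 = 49 * 13 = 637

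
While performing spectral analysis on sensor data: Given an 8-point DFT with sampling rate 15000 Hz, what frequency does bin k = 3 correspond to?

The frequency of DFT bin k is: f_k = k * f_s / N
f_3 = 3 * 15000 / 8 = 5625 Hz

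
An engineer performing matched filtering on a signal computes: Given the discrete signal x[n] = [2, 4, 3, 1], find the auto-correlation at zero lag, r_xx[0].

The auto-correlation at zero lag r_xx[0] equals the signal energy.
r_xx[0] = sum of x[n]^2 = 2^2 + 4^2 + 3^2 + 1^2
= 4 + 16 + 9 + 1 = 30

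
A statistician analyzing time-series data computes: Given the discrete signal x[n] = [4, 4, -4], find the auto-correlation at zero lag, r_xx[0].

The auto-correlation at zero lag r_xx[0] equals the signal energy.
r_xx[0] = sum of x[n]^2 = 4^2 + 4^2 + (-4)^2
= 16 + 16 + 16 = 48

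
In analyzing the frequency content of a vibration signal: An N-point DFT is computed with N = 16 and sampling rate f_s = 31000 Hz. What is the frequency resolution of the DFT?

DFT frequency resolution = f_s / N
= 31000 / 16 = 3875/2 Hz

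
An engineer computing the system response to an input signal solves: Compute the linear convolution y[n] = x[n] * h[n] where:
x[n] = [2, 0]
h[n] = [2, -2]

y[n] = sum_k x[k]*h[n-k]. Output length = len(x) + len(h) - 1 = 2 + 2 - 1 = 3.
y[0] = 2*2 = 4
y[1] = 0*2 + 2*-2 = -4
y[2] = 0*-2 = 0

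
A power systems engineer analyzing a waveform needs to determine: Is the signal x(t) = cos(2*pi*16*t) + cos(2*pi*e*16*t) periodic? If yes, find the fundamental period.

f1 = 16 Hz, f2 = 16*e Hz
Ratio f2/f1 = e, which is irrational.
Since the frequency ratio is irrational, no common period exists.
The signal is not periodic.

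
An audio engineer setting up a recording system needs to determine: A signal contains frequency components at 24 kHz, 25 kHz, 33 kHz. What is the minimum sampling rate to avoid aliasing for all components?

The highest frequency component is f_max = 33 kHz.
Nyquist rate = 2 * f_max = 2 * 33 kHz = 66 kHz.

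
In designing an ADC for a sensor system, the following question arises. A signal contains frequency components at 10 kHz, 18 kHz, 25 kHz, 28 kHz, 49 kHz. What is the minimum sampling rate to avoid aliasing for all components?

The highest frequency component is f_max = 49 kHz.
Nyquist rate = 2 * f_max = 2 * 49 kHz = 98 kHz.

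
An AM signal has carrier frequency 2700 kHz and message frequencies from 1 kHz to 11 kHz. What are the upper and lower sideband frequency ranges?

Upper sideband (USB) = fc + [fm_low, fm_high] = 2700 + [1, 11] = [2701, 2711] kHz
Lower sideband (LSB) = fc - [fm_high, fm_low] = 2700 - [11, 1] = [2689, 2699] kHz
Total occupied spectrum: 2689 kHz to 2711 kHz (plus carrier at 2700 kHz)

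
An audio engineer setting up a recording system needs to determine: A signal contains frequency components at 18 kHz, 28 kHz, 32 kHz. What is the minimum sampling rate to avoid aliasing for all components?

The highest frequency component is f_max = 32 kHz.
Nyquist rate = 2 * f_max = 2 * 32 kHz = 64 kHz.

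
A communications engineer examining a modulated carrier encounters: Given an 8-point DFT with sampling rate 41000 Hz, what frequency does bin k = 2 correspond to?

The frequency of DFT bin k is: f_k = k * f_s / N
f_2 = 2 * 41000 / 8 = 10250 Hz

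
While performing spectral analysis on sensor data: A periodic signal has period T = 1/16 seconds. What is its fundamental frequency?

The fundamental frequency is the reciprocal of the period.
f = 1/T = 1/(1/16) = 16 Hz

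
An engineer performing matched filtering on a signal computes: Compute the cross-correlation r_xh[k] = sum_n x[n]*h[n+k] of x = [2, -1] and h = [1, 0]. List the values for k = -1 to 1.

Both sequences indexed from 0 and zero outside their support.
Lags with overlap: k = -1 to 1.
  r_xh[-1] = x[1]*h[0] = -1
  r_xh[0] = x[0]*h[0] + x[1]*h[1] = 2
  r_xh[1] = x[0]*h[1] = 0
r_xh = [-1, 2, 0] (for k = -1, ..., 1)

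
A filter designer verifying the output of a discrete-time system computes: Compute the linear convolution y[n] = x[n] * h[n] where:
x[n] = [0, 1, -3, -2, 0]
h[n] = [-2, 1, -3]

y[n] = sum_k x[k]*h[n-k]. Output length = len(x) + len(h) - 1 = 5 + 3 - 1 = 7.
y[0] = 0*-2 = 0
y[1] = 1*-2 + 0*1 = -2
y[2] = -3*-2 + 1*1 + 0*-3 = 7
y[3] = -2*-2 + -3*1 + 1*-3 = -2
y[4] = 0*-2 + -2*1 + -3*-3 = 7
y[5] = 0*1 + -2*-3 = 6
y[6] = 0*-3 = 0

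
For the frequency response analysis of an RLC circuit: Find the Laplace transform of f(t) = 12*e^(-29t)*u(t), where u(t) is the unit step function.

Standard Laplace transform pair:
e^(-at)*u(t) <-> 1/(s+a)
With a = 29: L{12*e^(-29t)*u(t)} = 12/(s+29), ROC: Re(s) > -29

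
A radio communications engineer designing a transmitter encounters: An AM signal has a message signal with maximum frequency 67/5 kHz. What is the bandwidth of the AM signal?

In AM (double-sideband), the bandwidth is twice the message frequency.
BW = 2 * f_m = 2 * 67/5 kHz = 134/5 kHz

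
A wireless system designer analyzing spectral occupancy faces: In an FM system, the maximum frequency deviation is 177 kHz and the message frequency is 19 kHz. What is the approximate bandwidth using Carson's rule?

Carson's rule: BW = 2*(delta_f + f_m)
= 2*(177 + 19) kHz = 392 kHz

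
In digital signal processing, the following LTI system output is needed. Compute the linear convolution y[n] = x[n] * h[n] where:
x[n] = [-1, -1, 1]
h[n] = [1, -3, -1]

y[n] = sum_k x[k]*h[n-k]. Output length = len(x) + len(h) - 1 = 3 + 3 - 1 = 5.
y[0] = -1*1 = -1
y[1] = -1*1 + -1*-3 = 2
y[2] = 1*1 + -1*-3 + -1*-1 = 5
y[3] = 1*-3 + -1*-1 = -2
y[4] = 1*-1 = -1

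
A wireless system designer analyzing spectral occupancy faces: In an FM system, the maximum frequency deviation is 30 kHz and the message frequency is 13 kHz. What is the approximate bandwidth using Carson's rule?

Carson's rule: BW = 2*(delta_f + f_m)
= 2*(30 + 13) kHz = 86 kHz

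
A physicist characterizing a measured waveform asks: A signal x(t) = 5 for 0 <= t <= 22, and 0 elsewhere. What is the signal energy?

Energy = integral of |x(t)|^2 dt over the signal duration
= 5^2 * 22 = 25 * 22 = 550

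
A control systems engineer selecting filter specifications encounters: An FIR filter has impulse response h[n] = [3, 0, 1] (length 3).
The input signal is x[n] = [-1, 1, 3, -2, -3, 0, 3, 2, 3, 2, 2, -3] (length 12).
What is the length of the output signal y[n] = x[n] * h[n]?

For linear convolution, the output length is:
len(y) = len(x) + len(h) - 1 = 12 + 3 - 1 = 14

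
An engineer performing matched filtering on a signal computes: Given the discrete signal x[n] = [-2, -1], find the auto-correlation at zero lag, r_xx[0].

The auto-correlation at zero lag r_xx[0] equals the signal energy.
r_xx[0] = sum of x[n]^2 = (-2)^2 + (-1)^2
= 4 + 1 = 5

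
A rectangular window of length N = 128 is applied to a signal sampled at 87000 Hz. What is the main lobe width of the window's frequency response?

For a rectangular window of length N,
the main lobe width in frequency is 2*f_s/N.
= 2*87000/128 = 10875/8 Hz
This determines the minimum frequency separation for resolving two sinusoids.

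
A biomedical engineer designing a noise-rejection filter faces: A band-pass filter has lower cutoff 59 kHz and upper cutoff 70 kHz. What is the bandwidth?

Bandwidth = f_high - f_low
= 70 kHz - 59 kHz = 11 kHz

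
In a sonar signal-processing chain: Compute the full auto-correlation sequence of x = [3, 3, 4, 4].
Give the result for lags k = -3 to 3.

r_xx[k] = sum_m x[m]*x[m+k], indexed from 0, for k = -3 to 3:
  r_xx[-3] = x[3]*x[0] = 12
  r_xx[-2] = x[2]*x[0] + x[3]*x[1] = 24
  r_xx[-1] = x[1]*x[0] + x[2]*x[1] + x[3]*x[2] = 37
  r_xx[0] = x[0]*x[0] + x[1]*x[1] + x[2]*x[2] + x[3]*x[3] = 50
  r_xx[1] = x[0]*x[1] + x[1]*x[2] + x[2]*x[3] = 37
  r_xx[2] = x[0]*x[2] + x[1]*x[3] = 24
  r_xx[3] = x[0]*x[3] = 12
r_xx = [12, 24, 37, 50, 37, 24, 12]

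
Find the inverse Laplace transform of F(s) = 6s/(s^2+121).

Standard pair: s/(s^2+w^2) <-> cos(wt)*u(t)
With k=6, w=11: f(t) = 6*cos(11t)*u(t)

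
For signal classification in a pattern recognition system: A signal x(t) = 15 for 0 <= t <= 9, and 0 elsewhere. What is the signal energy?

Energy = integral of |x(t)|^2 dt over the signal duration
= 15^2 * 9 = 225 * 9 = 2025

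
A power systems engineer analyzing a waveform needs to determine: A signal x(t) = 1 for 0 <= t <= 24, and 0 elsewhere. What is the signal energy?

Energy = integral of |x(t)|^2 dt over the signal duration
= 1^2 * 24 = 1 * 24 = 24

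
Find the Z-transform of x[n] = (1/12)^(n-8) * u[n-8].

Time-shifting property: if X(z) = Z{x[n]}, then Z{x[n-d]} = z^(-d) * X(z)
X(z) = z/(z - 1/12) for x[n] = (1/12)^n * u[n]
Z{x[n-8]} = z^(-8) * z/(z - 1/12) = z^(-7)/(z - 1/12)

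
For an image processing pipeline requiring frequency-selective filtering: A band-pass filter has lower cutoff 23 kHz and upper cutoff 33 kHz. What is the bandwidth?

Bandwidth = f_high - f_low
= 33 kHz - 23 kHz = 10 kHz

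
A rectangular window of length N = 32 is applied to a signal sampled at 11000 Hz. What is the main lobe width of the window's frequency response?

For a rectangular window of length N,
the main lobe width in frequency is 2*f_s/N.
= 2*11000/32 = 1375/2 Hz
This determines the minimum frequency separation for resolving two sinusoids.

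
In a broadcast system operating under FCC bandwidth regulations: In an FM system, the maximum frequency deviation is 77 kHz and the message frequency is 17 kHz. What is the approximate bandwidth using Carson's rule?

Carson's rule: BW = 2*(delta_f + f_m)
= 2*(77 + 17) kHz = 188 kHz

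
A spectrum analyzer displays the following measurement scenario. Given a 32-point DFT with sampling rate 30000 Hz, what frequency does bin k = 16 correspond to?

The frequency of DFT bin k is: f_k = k * f_s / N
f_16 = 16 * 30000 / 32 = 15000 Hz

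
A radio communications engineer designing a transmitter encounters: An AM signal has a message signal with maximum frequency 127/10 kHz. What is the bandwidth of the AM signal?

In AM (double-sideband), the bandwidth is twice the message frequency.
BW = 2 * f_m = 2 * 127/10 kHz = 127/5 kHz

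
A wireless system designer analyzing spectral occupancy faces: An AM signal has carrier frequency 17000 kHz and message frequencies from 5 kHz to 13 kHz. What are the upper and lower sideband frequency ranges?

Upper sideband (USB) = fc + [fm_low, fm_high] = 17000 + [5, 13] = [17005, 17013] kHz
Lower sideband (LSB) = fc - [fm_high, fm_low] = 17000 - [13, 5] = [16987, 16995] kHz
Total occupied spectrum: 16987 kHz to 17013 kHz (plus carrier at 17000 kHz)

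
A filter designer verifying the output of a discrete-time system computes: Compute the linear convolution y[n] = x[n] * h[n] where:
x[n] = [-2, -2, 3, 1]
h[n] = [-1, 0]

y[n] = sum_k x[k]*h[n-k]. Output length = len(x) + len(h) - 1 = 4 + 2 - 1 = 5.
y[0] = -2*-1 = 2
y[1] = -2*-1 + -2*0 = 2
y[2] = 3*-1 + -2*0 = -3
y[3] = 1*-1 + 3*0 = -1
y[4] = 1*0 = 0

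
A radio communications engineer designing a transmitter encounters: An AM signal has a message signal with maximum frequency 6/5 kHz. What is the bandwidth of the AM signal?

In AM (double-sideband), the bandwidth is twice the message frequency.
BW = 2 * f_m = 2 * 6/5 kHz = 12/5 kHz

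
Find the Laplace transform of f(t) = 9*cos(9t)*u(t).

Standard pair: cos(wt)*u(t) <-> s/(s^2+w^2)
With w = 9: L{9*cos(9t)*u(t)} = 9s/(s^2+81)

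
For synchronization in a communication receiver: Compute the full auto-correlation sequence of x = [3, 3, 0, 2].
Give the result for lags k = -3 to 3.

r_xx[k] = sum_m x[m]*x[m+k], indexed from 0, for k = -3 to 3:
  r_xx[-3] = x[3]*x[0] = 6
  r_xx[-2] = x[2]*x[0] + x[3]*x[1] = 6
  r_xx[-1] = x[1]*x[0] + x[2]*x[1] + x[3]*x[2] = 9
  r_xx[0] = x[0]*x[0] + x[1]*x[1] + x[2]*x[2] + x[3]*x[3] = 22
  r_xx[1] = x[0]*x[1] + x[1]*x[2] + x[2]*x[3] = 9
  r_xx[2] = x[0]*x[2] + x[1]*x[3] = 6
  r_xx[3] = x[0]*x[3] = 6
r_xx = [6, 6, 9, 22, 9, 6, 6]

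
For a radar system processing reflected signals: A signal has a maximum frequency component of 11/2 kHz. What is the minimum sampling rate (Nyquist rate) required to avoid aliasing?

By the Nyquist-Shannon sampling theorem,
the minimum sampling rate (Nyquist rate) must be at least 2 * f_max.
Nyquist rate = 2 * 11/2 kHz = 11 kHz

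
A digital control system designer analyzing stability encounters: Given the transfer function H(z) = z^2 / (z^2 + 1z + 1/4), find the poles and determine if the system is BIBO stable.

Poles are roots of the denominator: z^2 + 1z + 1/4 = 0.
Quadratic formula: z = [-(1) +/- sqrt((1)^2 - 4*(1/4))] / 2
Discriminant = 1 - 1 = 0; sqrt = 0.
z = (-1 +/- 0) / 2 = -1/2 (repeated root).
|p1| = 1/2, |p2| = 1/2.
For BIBO stability, all poles must lie inside the unit circle (|p| < 1).
System is STABLE since both |p| < 1.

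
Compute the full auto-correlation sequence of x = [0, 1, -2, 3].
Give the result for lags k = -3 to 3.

r_xx[k] = sum_m x[m]*x[m+k], indexed from 0, for k = -3 to 3:
  r_xx[-3] = x[3]*x[0] = 0
  r_xx[-2] = x[2]*x[0] + x[3]*x[1] = 3
  r_xx[-1] = x[1]*x[0] + x[2]*x[1] + x[3]*x[2] = -8
  r_xx[0] = x[0]*x[0] + x[1]*x[1] + x[2]*x[2] + x[3]*x[3] = 14
  r_xx[1] = x[0]*x[1] + x[1]*x[2] + x[2]*x[3] = -8
  r_xx[2] = x[0]*x[2] + x[1]*x[3] = 3
  r_xx[3] = x[0]*x[3] = 0
r_xx = [0, 3, -8, 14, -8, 3, 0]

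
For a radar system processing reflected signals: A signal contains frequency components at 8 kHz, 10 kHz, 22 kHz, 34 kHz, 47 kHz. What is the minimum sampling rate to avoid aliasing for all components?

The highest frequency component is f_max = 47 kHz.
Nyquist rate = 2 * f_max = 2 * 47 kHz = 94 kHz.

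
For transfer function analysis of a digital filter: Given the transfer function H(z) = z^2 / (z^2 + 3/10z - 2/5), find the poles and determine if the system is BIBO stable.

Poles are roots of the denominator: z^2 + 3/10z - 2/5 = 0.
Quadratic formula: z = [-(3/10) +/- sqrt((3/10)^2 - 4*(-2/5))] / 2
Discriminant = 9/100 + 8/5 = 169/100; sqrt = 13/10.
z = (-3/10 +/- 13/10) / 2 => z = 1/2 or z = -4/5.
|p1| = 4/5, |p2| = 1/2.
For BIBO stability, all poles must lie inside the unit circle (|p| < 1).
System is STABLE since both |p| < 1.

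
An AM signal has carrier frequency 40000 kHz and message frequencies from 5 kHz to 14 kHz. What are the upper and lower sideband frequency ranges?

Upper sideband (USB) = fc + [fm_low, fm_high] = 40000 + [5, 14] = [40005, 40014] kHz
Lower sideband (LSB) = fc - [fm_high, fm_low] = 40000 - [14, 5] = [39986, 39995] kHz
Total occupied spectrum: 39986 kHz to 40014 kHz (plus carrier at 40000 kHz)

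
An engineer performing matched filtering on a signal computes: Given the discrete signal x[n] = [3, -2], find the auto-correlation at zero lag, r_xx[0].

The auto-correlation at zero lag r_xx[0] equals the signal energy.
r_xx[0] = sum of x[n]^2 = 3^2 + (-2)^2
= 9 + 4 = 13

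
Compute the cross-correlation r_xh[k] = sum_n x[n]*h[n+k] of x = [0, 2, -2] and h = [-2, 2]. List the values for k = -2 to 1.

Both sequences indexed from 0 and zero outside their support.
Lags with overlap: k = -2 to 1.
  r_xh[-2] = x[2]*h[0] = 4
  r_xh[-1] = x[1]*h[0] + x[2]*h[1] = -8
  r_xh[0] = x[0]*h[0] + x[1]*h[1] = 4
  r_xh[1] = x[0]*h[1] = 0
r_xh = [4, -8, 4, 0] (for k = -2, ..., 1)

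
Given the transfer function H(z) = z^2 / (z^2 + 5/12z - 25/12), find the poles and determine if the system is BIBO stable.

Poles are roots of the denominator: z^2 + 5/12z - 25/12 = 0.
Quadratic formula: z = [-(5/12) +/- sqrt((5/12)^2 - 4*(-25/12))] / 2
Discriminant = 25/144 + 25/3 = 1225/144; sqrt = 35/12.
z = (-5/12 +/- 35/12) / 2 => z = 5/4 or z = -5/3.
|p1| = 5/3, |p2| = 5/4.
For BIBO stability, all poles must lie inside the unit circle (|p| < 1).
System is UNSTABLE since at least one |p| >= 1.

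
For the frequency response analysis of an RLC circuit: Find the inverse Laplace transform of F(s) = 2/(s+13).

Standard pair: k/(s+a) <-> k*e^(-at)*u(t)
With k=2, a=13: f(t) = 2*e^(-13t)*u(t)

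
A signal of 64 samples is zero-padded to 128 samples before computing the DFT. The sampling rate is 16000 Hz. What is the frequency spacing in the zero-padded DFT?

Original DFT: N = 64, resolution = f_s/N = 16000/64 = 250 Hz
Zero-padded DFT: N = 128, resolution = f_s/N = 16000/128 = 125 Hz
Zero-padding interpolates the spectrum (finer frequency grid)
but does NOT improve the true spectral resolution (ability to resolve close frequencies).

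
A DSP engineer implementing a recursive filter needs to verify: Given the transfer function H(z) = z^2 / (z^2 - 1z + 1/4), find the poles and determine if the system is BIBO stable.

Poles are roots of the denominator: z^2 - 1z + 1/4 = 0.
Quadratic formula: z = [-(-1) +/- sqrt((-1)^2 - 4*(1/4))] / 2
Discriminant = 1 - 1 = 0; sqrt = 0.
z = (1 +/- 0) / 2 = 1/2 (repeated root).
|p1| = 1/2, |p2| = 1/2.
For BIBO stability, all poles must lie inside the unit circle (|p| < 1).
System is STABLE since both |p| < 1.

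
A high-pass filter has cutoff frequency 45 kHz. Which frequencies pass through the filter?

A high-pass filter passes all frequencies above the cutoff frequency 45 kHz and attenuates lower frequencies.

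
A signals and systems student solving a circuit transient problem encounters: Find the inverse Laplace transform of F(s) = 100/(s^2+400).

Standard pair: w/(s^2+w^2) <-> sin(wt)*u(t)
Recognize w^2 = 400, so w = 20; numerator 100 = 5*20.
f(t) = 5*sin(20t)*u(t)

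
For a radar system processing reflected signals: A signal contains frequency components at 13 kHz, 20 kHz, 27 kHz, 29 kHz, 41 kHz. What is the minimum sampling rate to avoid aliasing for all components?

The highest frequency component is f_max = 41 kHz.
Nyquist rate = 2 * f_max = 2 * 41 kHz = 82 kHz.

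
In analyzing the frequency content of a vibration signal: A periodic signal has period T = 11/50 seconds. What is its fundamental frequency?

The fundamental frequency is the reciprocal of the period.
f = 1/T = 1/(11/50) = 50/11 Hz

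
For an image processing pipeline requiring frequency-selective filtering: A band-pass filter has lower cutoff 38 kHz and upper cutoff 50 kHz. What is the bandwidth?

Bandwidth = f_high - f_low
= 50 kHz - 38 kHz = 12 kHz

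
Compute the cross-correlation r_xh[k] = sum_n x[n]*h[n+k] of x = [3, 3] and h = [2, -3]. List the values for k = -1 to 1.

Both sequences indexed from 0 and zero outside their support.
Lags with overlap: k = -1 to 1.
  r_xh[-1] = x[1]*h[0] = 6
  r_xh[0] = x[0]*h[0] + x[1]*h[1] = -3
  r_xh[1] = x[0]*h[1] = -9
r_xh = [6, -3, -9] (for k = -1, ..., 1)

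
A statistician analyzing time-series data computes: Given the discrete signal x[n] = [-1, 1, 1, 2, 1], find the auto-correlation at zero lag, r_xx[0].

The auto-correlation at zero lag r_xx[0] equals the signal energy.
r_xx[0] = sum of x[n]^2 = (-1)^2 + 1^2 + 1^2 + 2^2 + 1^2
= 1 + 1 + 1 + 4 + 1 = 8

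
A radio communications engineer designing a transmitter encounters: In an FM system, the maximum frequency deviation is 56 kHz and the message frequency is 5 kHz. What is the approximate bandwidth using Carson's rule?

Carson's rule: BW = 2*(delta_f + f_m)
= 2*(56 + 5) kHz = 122 kHz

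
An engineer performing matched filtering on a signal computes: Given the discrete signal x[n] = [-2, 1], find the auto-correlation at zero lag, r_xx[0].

The auto-correlation at zero lag r_xx[0] equals the signal energy.
r_xx[0] = sum of x[n]^2 = (-2)^2 + 1^2
= 4 + 1 = 5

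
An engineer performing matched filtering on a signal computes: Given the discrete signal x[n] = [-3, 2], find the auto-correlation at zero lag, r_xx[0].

The auto-correlation at zero lag r_xx[0] equals the signal energy.
r_xx[0] = sum of x[n]^2 = (-3)^2 + 2^2
= 9 + 4 = 13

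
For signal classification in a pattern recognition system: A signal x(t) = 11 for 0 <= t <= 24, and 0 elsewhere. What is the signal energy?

Energy = integral of |x(t)|^2 dt over the signal duration
= 11^2 * 24 = 121 * 24 = 2904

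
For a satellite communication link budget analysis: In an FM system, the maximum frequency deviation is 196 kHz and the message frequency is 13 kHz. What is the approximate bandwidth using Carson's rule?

Carson's rule: BW = 2*(delta_f + f_m)
= 2*(196 + 13) kHz = 418 kHz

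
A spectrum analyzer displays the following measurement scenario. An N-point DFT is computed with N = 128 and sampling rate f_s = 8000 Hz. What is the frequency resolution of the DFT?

DFT frequency resolution = f_s / N
= 8000 / 128 = 125/2 Hz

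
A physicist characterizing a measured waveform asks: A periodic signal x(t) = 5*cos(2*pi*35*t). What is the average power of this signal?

Average power of A*cos(wt) is A^2/2.
P = 5^2 / 2 = 25/2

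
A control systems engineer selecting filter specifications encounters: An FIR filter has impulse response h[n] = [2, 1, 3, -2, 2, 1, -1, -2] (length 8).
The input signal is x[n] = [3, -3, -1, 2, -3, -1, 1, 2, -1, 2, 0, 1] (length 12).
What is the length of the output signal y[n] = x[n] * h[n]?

For linear convolution, the output length is:
len(y) = len(x) + len(h) - 1 = 12 + 8 - 1 = 19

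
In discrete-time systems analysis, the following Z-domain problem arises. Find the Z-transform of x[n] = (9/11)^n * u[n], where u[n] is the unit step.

The Z-transform of a^n * u[n] is z/(z-a) for |z| > |a|.
Here a = 9/11, so X(z) = z/(z - (9/11)) = 11z/(11z - 9)
ROC: |z| > 9/11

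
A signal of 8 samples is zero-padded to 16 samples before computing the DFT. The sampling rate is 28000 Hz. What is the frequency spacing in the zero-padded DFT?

Original DFT: N = 8, resolution = f_s/N = 28000/8 = 3500 Hz
Zero-padded DFT: N = 16, resolution = f_s/N = 28000/16 = 1750 Hz
Zero-padding interpolates the spectrum (finer frequency grid)
but does NOT improve the true spectral resolution (ability to resolve close frequencies).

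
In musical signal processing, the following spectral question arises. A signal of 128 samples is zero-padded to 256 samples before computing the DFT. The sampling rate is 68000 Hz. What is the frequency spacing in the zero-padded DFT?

Original DFT: N = 128, resolution = f_s/N = 68000/128 = 2125/4 Hz
Zero-padded DFT: N = 256, resolution = f_s/N = 68000/256 = 2125/8 Hz
Zero-padding interpolates the spectrum (finer frequency grid)
but does NOT improve the true spectral resolution (ability to resolve close frequencies).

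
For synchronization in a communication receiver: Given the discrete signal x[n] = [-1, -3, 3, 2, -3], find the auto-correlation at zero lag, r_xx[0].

The auto-correlation at zero lag r_xx[0] equals the signal energy.
r_xx[0] = sum of x[n]^2 = (-1)^2 + (-3)^2 + 3^2 + 2^2 + (-3)^2
= 1 + 9 + 9 + 4 + 9 = 32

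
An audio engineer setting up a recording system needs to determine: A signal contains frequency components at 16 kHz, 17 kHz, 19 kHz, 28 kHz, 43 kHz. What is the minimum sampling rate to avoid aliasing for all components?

The highest frequency component is f_max = 43 kHz.
Nyquist rate = 2 * f_max = 2 * 43 kHz = 86 kHz.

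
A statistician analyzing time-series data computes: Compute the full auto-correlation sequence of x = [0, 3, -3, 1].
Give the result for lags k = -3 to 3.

r_xx[k] = sum_m x[m]*x[m+k], indexed from 0, for k = -3 to 3:
  r_xx[-3] = x[3]*x[0] = 0
  r_xx[-2] = x[2]*x[0] + x[3]*x[1] = 3
  r_xx[-1] = x[1]*x[0] + x[2]*x[1] + x[3]*x[2] = -12
  r_xx[0] = x[0]*x[0] + x[1]*x[1] + x[2]*x[2] + x[3]*x[3] = 19
  r_xx[1] = x[0]*x[1] + x[1]*x[2] + x[2]*x[3] = -12
  r_xx[2] = x[0]*x[2] + x[1]*x[3] = 3
  r_xx[3] = x[0]*x[3] = 0
r_xx = [0, 3, -12, 19, -12, 3, 0]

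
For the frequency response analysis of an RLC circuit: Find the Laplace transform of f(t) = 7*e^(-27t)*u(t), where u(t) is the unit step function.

Standard Laplace transform pair:
e^(-at)*u(t) <-> 1/(s+a)
With a = 27: L{7*e^(-27t)*u(t)} = 7/(s+27), ROC: Re(s) > -27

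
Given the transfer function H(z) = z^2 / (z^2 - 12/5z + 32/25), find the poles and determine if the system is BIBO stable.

Poles are roots of the denominator: z^2 - 12/5z + 32/25 = 0.
Quadratic formula: z = [-(-12/5) +/- sqrt((-12/5)^2 - 4*(32/25))] / 2
Discriminant = 144/25 - 128/25 = 16/25; sqrt = 4/5.
z = (12/5 +/- 4/5) / 2 => z = 8/5 or z = 4/5.
|p1| = 8/5, |p2| = 4/5.
For BIBO stability, all poles must lie inside the unit circle (|p| < 1).
System is UNSTABLE since at least one |p| >= 1.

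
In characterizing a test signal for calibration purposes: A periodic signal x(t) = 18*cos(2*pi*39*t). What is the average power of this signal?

Average power of A*cos(wt) is A^2/2.
P = 18^2 / 2 = 324/2 = 162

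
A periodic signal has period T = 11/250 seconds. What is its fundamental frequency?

The fundamental frequency is the reciprocal of the period.
f = 1/T = 1/(11/250) = 250/11 Hz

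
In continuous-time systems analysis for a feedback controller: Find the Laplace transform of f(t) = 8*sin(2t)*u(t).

Standard pair: sin(wt)*u(t) <-> w/(s^2+w^2)
With w = 2: L{8*sin(2t)*u(t)} = 16/(s^2+4)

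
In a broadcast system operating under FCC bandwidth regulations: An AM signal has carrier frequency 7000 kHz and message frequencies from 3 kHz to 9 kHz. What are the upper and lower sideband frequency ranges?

Upper sideband (USB) = fc + [fm_low, fm_high] = 7000 + [3, 9] = [7003, 7009] kHz
Lower sideband (LSB) = fc - [fm_high, fm_low] = 7000 - [9, 3] = [6991, 6997] kHz
Total occupied spectrum: 6991 kHz to 7009 kHz (plus carrier at 7000 kHz)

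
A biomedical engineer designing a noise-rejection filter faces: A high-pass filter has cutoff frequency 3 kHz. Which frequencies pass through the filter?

A high-pass filter passes all frequencies above the cutoff frequency 3 kHz and attenuates lower frequencies.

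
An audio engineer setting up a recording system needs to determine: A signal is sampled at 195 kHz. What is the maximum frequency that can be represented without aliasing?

The maximum frequency that can be represented without aliasing
is the Nyquist frequency: f_max = f_s / 2 = 195 kHz / 2 = 195/2 kHz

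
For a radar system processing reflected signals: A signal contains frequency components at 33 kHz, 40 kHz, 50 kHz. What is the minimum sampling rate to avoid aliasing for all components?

The highest frequency component is f_max = 50 kHz.
Nyquist rate = 2 * f_max = 2 * 50 kHz = 100 kHz.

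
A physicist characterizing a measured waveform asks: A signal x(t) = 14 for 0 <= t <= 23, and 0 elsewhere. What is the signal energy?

Energy = integral of |x(t)|^2 dt over the signal duration
= 14^2 * 23 = 196 * 23 = 4508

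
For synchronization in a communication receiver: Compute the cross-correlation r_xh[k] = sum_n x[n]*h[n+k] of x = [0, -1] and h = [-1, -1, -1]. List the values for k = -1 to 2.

Both sequences indexed from 0 and zero outside their support.
Lags with overlap: k = -1 to 2.
  r_xh[-1] = x[1]*h[0] = 1
  r_xh[0] = x[0]*h[0] + x[1]*h[1] = 1
  r_xh[1] = x[0]*h[1] + x[1]*h[2] = 1
  r_xh[2] = x[0]*h[2] = 0
r_xh = [1, 1, 1, 0] (for k = -1, ..., 2)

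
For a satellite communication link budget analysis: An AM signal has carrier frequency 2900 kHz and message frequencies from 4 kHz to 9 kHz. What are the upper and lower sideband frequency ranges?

Upper sideband (USB) = fc + [fm_low, fm_high] = 2900 + [4, 9] = [2904, 2909] kHz
Lower sideband (LSB) = fc - [fm_high, fm_low] = 2900 - [9, 4] = [2891, 2896] kHz
Total occupied spectrum: 2891 kHz to 2909 kHz (plus carrier at 2900 kHz)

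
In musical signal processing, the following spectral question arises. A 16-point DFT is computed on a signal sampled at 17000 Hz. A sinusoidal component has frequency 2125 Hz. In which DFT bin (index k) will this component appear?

DFT frequency resolution = f_s/N = 17000/16 = 2125/2 Hz
Bin index k = f_signal / resolution = 2125 / 2125/2 = 2
The signal frequency 2125 Hz falls in DFT bin k = 2.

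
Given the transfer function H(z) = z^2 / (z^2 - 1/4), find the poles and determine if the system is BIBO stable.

Poles are roots of the denominator: z^2 - 1/4 = 0.
Quadratic formula: z = [-(0) +/- sqrt((0)^2 - 4*(-1/4))] / 2
Discriminant = 0 + 1 = 1; sqrt = 1.
z = (0 +/- 1) / 2 => z = 1/2 or z = -1/2.
|p1| = 1/2, |p2| = 1/2.
For BIBO stability, all poles must lie inside the unit circle (|p| < 1).
System is STABLE since both |p| < 1.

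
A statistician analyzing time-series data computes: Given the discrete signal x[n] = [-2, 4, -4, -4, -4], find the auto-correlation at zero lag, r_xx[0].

The auto-correlation at zero lag r_xx[0] equals the signal energy.
r_xx[0] = sum of x[n]^2 = (-2)^2 + 4^2 + (-4)^2 + (-4)^2 + (-4)^2
= 4 + 16 + 16 + 16 + 16 = 68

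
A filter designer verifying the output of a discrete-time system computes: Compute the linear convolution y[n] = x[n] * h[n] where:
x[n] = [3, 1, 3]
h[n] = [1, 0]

y[n] = sum_k x[k]*h[n-k]. Output length = len(x) + len(h) - 1 = 3 + 2 - 1 = 4.
y[0] = 3*1 = 3
y[1] = 1*1 + 3*0 = 1
y[2] = 3*1 + 1*0 = 3
y[3] = 3*0 = 0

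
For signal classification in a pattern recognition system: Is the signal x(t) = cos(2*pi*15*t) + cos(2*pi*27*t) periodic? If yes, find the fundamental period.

f1 = 15 Hz, f2 = 27 Hz
Period T1 = 1/15, T2 = 1/27
Ratio T1/T2 = 27/15, which is rational.
The signal is periodic with fundamental period T = 1/GCD(15,27) = 1/3 s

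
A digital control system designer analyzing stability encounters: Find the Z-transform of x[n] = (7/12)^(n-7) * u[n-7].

Time-shifting property: if X(z) = Z{x[n]}, then Z{x[n-d]} = z^(-d) * X(z)
X(z) = z/(z - 7/12) for x[n] = (7/12)^n * u[n]
Z{x[n-7]} = z^(-7) * z/(z - 7/12) = z^(-6)/(z - 7/12)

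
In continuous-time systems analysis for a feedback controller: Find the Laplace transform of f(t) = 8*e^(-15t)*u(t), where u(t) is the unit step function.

Standard Laplace transform pair:
e^(-at)*u(t) <-> 1/(s+a)
With a = 15: L{8*e^(-15t)*u(t)} = 8/(s+15), ROC: Re(s) > -15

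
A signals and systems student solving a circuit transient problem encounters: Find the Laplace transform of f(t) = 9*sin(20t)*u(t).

Standard pair: sin(wt)*u(t) <-> w/(s^2+w^2)
With w = 20: L{9*sin(20t)*u(t)} = 180/(s^2+400)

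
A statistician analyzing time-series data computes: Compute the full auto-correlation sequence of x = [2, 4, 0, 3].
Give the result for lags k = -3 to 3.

r_xx[k] = sum_m x[m]*x[m+k], indexed from 0, for k = -3 to 3:
  r_xx[-3] = x[3]*x[0] = 6
  r_xx[-2] = x[2]*x[0] + x[3]*x[1] = 12
  r_xx[-1] = x[1]*x[0] + x[2]*x[1] + x[3]*x[2] = 8
  r_xx[0] = x[0]*x[0] + x[1]*x[1] + x[2]*x[2] + x[3]*x[3] = 29
  r_xx[1] = x[0]*x[1] + x[1]*x[2] + x[2]*x[3] = 8
  r_xx[2] = x[0]*x[2] + x[1]*x[3] = 12
  r_xx[3] = x[0]*x[3] = 6
r_xx = [6, 12, 8, 29, 8, 12, 6]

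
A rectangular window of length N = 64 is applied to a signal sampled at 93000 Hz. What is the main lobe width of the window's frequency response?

For a rectangular window of length N,
the main lobe width in frequency is 2*f_s/N.
= 2*93000/64 = 11625/4 Hz
This determines the minimum frequency separation for resolving two sinusoids.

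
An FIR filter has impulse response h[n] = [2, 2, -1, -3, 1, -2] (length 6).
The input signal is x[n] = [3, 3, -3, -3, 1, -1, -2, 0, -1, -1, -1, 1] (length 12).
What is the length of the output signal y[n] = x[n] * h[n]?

For linear convolution, the output length is:
len(y) = len(x) + len(h) - 1 = 12 + 6 - 1 = 17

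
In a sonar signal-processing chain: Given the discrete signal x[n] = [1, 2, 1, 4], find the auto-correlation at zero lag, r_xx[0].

The auto-correlation at zero lag r_xx[0] equals the signal energy.
r_xx[0] = sum of x[n]^2 = 1^2 + 2^2 + 1^2 + 4^2
= 1 + 4 + 1 + 16 = 22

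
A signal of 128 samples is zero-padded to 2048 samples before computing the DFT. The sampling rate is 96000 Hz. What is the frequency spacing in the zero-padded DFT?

Original DFT: N = 128, resolution = f_s/N = 96000/128 = 750 Hz
Zero-padded DFT: N = 2048, resolution = f_s/N = 96000/2048 = 375/8 Hz
Zero-padding interpolates the spectrum (finer frequency grid)
but does NOT improve the true spectral resolution (ability to resolve close frequencies).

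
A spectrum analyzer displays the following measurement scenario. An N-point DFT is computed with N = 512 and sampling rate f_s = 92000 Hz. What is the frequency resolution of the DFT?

DFT frequency resolution = f_s / N
= 92000 / 512 = 2875/16 Hz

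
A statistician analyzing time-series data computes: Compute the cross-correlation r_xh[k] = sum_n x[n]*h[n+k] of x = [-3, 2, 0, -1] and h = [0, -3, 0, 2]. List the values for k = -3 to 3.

Both sequences indexed from 0 and zero outside their support.
Lags with overlap: k = -3 to 3.
  r_xh[-3] = x[3]*h[0] = 0
  r_xh[-2] = x[2]*h[0] + x[3]*h[1] = 3
  r_xh[-1] = x[1]*h[0] + x[2]*h[1] + x[3]*h[2] = 0
  r_xh[0] = x[0]*h[0] + x[1]*h[1] + x[2]*h[2] + x[3]*h[3] = -8
  r_xh[1] = x[0]*h[1] + x[1]*h[2] + x[2]*h[3] = 9
  r_xh[2] = x[0]*h[2] + x[1]*h[3] = 4
  r_xh[3] = x[0]*h[3] = -6
r_xh = [0, 3, 0, -8, 9, 4, -6] (for k = -3, ..., 3)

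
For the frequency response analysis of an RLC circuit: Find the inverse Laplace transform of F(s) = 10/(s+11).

Standard pair: k/(s+a) <-> k*e^(-at)*u(t)
With k=10, a=11: f(t) = 10*e^(-11t)*u(t)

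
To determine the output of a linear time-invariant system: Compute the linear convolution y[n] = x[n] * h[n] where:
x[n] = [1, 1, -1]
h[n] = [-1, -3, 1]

y[n] = sum_k x[k]*h[n-k]. Output length = len(x) + len(h) - 1 = 3 + 3 - 1 = 5.
y[0] = 1*-1 = -1
y[1] = 1*-1 + 1*-3 = -4
y[2] = -1*-1 + 1*-3 + 1*1 = -1
y[3] = -1*-3 + 1*1 = 4
y[4] = -1*1 = -1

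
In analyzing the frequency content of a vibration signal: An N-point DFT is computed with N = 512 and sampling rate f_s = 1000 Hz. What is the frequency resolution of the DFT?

DFT frequency resolution = f_s / N
= 1000 / 512 = 125/64 Hz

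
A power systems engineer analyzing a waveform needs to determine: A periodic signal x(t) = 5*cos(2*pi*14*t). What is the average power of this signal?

Average power of A*cos(wt) is A^2/2.
P = 5^2 / 2 = 25/2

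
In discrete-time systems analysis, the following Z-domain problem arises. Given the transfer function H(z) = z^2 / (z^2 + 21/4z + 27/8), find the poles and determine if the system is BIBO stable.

Poles are roots of the denominator: z^2 + 21/4z + 27/8 = 0.
Quadratic formula: z = [-(21/4) +/- sqrt((21/4)^2 - 4*(27/8))] / 2
Discriminant = 441/16 - 27/2 = 225/16; sqrt = 15/4.
z = (-21/4 +/- 15/4) / 2 => z = -3/4 or z = -9/2.
|p1| = 9/2, |p2| = 3/4.
For BIBO stability, all poles must lie inside the unit circle (|p| < 1).
System is UNSTABLE since at least one |p| >= 1.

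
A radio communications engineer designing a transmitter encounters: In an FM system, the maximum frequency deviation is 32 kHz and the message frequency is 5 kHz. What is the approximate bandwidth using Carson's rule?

Carson's rule: BW = 2*(delta_f + f_m)
= 2*(32 + 5) kHz = 74 kHz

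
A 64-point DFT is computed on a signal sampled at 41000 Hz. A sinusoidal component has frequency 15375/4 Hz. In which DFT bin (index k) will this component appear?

DFT frequency resolution = f_s/N = 41000/64 = 5125/8 Hz
Bin index k = f_signal / resolution = 15375/4 / 5125/8 = 6
The signal frequency 15375/4 Hz falls in DFT bin k = 6.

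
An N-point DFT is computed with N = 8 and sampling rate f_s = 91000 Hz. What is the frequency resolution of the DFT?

DFT frequency resolution = f_s / N
= 91000 / 8 = 11375 Hz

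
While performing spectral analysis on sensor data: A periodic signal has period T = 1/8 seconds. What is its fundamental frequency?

The fundamental frequency is the reciprocal of the period.
f = 1/T = 1/(1/8) = 8 Hz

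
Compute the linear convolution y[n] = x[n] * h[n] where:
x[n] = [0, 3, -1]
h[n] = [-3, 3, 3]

y[n] = sum_k x[k]*h[n-k]. Output length = len(x) + len(h) - 1 = 3 + 3 - 1 = 5.
y[0] = 0*-3 = 0
y[1] = 3*-3 + 0*3 = -9
y[2] = -1*-3 + 3*3 + 0*3 = 12
y[3] = -1*3 + 3*3 = 6
y[4] = -1*3 = -3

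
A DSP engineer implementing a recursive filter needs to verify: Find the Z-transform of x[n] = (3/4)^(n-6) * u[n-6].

Time-shifting property: if X(z) = Z{x[n]}, then Z{x[n-d]} = z^(-d) * X(z)
X(z) = z/(z - 3/4) for x[n] = (3/4)^n * u[n]
Z{x[n-6]} = z^(-6) * z/(z - 3/4) = z^(-5)/(z - 3/4)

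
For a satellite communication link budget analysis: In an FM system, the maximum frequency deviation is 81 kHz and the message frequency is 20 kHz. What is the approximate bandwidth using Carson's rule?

Carson's rule: BW = 2*(delta_f + f_m)
= 2*(81 + 20) kHz = 202 kHz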